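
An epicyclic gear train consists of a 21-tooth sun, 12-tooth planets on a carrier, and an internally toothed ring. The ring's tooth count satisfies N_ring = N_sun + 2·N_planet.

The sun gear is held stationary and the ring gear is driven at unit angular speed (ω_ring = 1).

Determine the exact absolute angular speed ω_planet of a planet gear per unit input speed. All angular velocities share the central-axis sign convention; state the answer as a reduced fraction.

N_ring = 21 + 2·12 = 45
21(ω_s−ω_c) = −45(ω_r−ω_c),  ω_s=0, ω_r=1
21(0−ω_c) = −45(1−ω_c)  ⇒  66ω_c = 45  ⇒  ω_c = 15/22
sun–planet: 21·(0−15/22) = −12·(ω_p−ω_c)  ⇒  ω_p−ω_c = −(21/12)·(-15/22) = 105/88
ω_p = 15/22 + 105/88 = 15/8

15/8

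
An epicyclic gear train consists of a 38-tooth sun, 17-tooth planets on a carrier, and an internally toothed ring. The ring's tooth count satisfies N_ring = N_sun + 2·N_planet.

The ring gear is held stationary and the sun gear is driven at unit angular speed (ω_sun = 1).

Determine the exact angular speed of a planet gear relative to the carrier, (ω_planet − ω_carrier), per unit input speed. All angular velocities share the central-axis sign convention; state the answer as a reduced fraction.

-1368/935

N_ring = 38 + 2·17 = 72
38(ω_s−ω_c) = −72(ω_r−ω_c),  ω_r=0, ω_s=1
38(1−ω_c) = −72(0−ω_c)  ⇒  110ω_c = 38  ⇒  ω_c = 19/55
sun–planet: 38·(1−19/55) = −17·(ω_p−ω_c)  ⇒  ω_p−ω_c = −(38/17)·(36/55) = -1368/935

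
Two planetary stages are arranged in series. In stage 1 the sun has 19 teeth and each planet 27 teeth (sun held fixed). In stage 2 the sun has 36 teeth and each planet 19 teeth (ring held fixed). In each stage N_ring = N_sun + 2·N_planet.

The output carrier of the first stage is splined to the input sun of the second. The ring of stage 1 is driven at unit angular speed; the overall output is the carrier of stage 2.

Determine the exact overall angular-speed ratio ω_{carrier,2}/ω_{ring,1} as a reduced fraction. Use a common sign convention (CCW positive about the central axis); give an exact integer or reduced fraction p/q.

657/2530

Stage 1: N_ring = 19 + 2·27 = 73
Stage 1: 19(ω_s−ω_c) = −73(ω_r−ω_c),  ω_s=0, ω_r=1
Stage 1: 19(0−ω_c) = −73(1−ω_c)  ⇒  92ω_c = 73  ⇒  ω_c = 73/92
  ⇒ ω_c¹/ω_r¹ = 73/92
Stage 2: N_ring = 36 + 2·19 = 74
Stage 2: 36(ω_s−ω_c) = −74(ω_r−ω_c),  ω_r=0, ω_s=1
Stage 2: 36(1−ω_c) = −74(0−ω_c)  ⇒  110ω_c = 36  ⇒  ω_c = 18/55
  ⇒ ω_c²/ω_s² = 18/55
Coupling ω_s² = ω_c¹ ⇒ overall = 73/92 × 18/55 = 657/2530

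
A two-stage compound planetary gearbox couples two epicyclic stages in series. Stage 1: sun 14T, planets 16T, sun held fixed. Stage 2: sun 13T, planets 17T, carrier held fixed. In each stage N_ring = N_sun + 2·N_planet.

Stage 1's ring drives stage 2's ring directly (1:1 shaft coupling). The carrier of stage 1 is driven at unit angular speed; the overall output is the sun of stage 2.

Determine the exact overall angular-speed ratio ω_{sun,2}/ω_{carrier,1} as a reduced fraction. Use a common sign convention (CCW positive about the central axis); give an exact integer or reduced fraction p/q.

-1410/299

Stage 1: N_ring = 14 + 2·16 = 46
Stage 1: 14(ω_s−ω_c) = −46(ω_r−ω_c),  ω_s=0, ω_c=1
Stage 1: ω_r = 1 − (14/46)(0−1) = 30/23
  ⇒ ω_r¹/ω_c¹ = 30/23
Stage 2: N_ring = 13 + 2·17 = 47
Stage 2: 13(ω_s−ω_c) = −47(ω_r−ω_c),  ω_c=0, ω_r=1
Stage 2: ω_s = 0 − (47/13)(1−0) = -47/13
  ⇒ ω_s²/ω_r² = -47/13
Coupling ω_r² = ω_r¹ ⇒ overall = 30/23 × -47/13 = -1410/299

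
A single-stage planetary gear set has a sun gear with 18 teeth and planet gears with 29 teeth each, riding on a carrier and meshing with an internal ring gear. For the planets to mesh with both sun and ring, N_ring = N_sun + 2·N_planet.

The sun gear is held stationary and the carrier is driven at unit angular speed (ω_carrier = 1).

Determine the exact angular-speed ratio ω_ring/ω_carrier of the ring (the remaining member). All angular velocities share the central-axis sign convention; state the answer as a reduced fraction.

47/38

N_ring = 18 + 2·29 = 76
18(ω_s−ω_c) = −76(ω_r−ω_c),  ω_s=0, ω_c=1
ω_r = 1 − (18/76)(0−1) = 47/38
ω_r/ω_c = 47/38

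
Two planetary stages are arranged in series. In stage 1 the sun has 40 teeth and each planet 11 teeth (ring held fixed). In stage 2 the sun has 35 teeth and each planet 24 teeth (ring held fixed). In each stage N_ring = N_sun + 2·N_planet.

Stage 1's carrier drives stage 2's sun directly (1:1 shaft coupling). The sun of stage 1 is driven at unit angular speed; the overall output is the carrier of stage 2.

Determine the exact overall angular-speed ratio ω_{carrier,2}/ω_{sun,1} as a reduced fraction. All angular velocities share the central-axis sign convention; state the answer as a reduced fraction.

350/3009

Stage 1: N_ring = 40 + 2·11 = 62
Stage 1: 40(ω_s−ω_c) = −62(ω_r−ω_c),  ω_r=0, ω_s=1
Stage 1: 40(1−ω_c) = −62(0−ω_c)  ⇒  102ω_c = 40  ⇒  ω_c = 20/51
  ⇒ ω_c¹/ω_s¹ = 20/51
Stage 2: N_ring = 35 + 2·24 = 83
Stage 2: 35(ω_s−ω_c) = −83(ω_r−ω_c),  ω_r=0, ω_s=1
Stage 2: 35(1−ω_c) = −83(0−ω_c)  ⇒  118ω_c = 35  ⇒  ω_c = 35/118
  ⇒ ω_c²/ω_s² = 35/118
Coupling ω_s² = ω_c¹ ⇒ overall = 20/51 × 35/118 = 350/3009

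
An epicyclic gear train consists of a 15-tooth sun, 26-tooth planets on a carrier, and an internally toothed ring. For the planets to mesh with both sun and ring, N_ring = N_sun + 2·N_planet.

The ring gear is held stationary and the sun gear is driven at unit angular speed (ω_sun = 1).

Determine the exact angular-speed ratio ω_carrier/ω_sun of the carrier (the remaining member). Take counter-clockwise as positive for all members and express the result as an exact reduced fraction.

15/82

N_ring = 15 + 2·26 = 67
15(ω_s−ω_c) = −67(ω_r−ω_c),  ω_r=0, ω_s=1
15(1−ω_c) = −67(0−ω_c)  ⇒  82ω_c = 15  ⇒  ω_c = 15/82
ω_c/ω_s = 15/82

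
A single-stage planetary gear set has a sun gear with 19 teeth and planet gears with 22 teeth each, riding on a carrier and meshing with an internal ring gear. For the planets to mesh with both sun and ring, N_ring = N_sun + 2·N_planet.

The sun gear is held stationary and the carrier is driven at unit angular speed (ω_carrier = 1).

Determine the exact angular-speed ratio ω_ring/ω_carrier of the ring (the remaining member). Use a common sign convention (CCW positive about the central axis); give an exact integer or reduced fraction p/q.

N_ring = 19 + 2·22 = 63
19(ω_s−ω_c) = −63(ω_r−ω_c),  ω_s=0, ω_c=1
ω_r = 1 − (19/63)(0−1) = 82/63
ω_r/ω_c = 82/63

82/63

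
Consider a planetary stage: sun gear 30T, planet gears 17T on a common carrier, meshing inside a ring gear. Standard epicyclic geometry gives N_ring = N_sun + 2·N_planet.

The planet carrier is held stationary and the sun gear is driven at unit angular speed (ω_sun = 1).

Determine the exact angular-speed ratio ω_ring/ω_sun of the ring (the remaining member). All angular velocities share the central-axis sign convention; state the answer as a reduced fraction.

-15/32

N_ring = 30 + 2·17 = 64
30(ω_s−ω_c) = −64(ω_r−ω_c),  ω_c=0, ω_s=1
ω_r = 0 − (30/64)(1−0) = -15/32
ω_r/ω_s = -15/32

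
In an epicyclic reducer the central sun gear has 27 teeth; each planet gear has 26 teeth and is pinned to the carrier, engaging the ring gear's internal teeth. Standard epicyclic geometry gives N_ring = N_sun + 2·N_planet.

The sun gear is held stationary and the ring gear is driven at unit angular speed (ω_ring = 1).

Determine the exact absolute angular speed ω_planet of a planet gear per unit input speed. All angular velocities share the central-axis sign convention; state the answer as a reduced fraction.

N_ring = 27 + 2·26 = 79
27(ω_s−ω_c) = −79(ω_r−ω_c),  ω_s=0, ω_r=1
27(0−ω_c) = −79(1−ω_c)  ⇒  106ω_c = 79  ⇒  ω_c = 79/106
sun–planet: 27·(0−79/106) = −26·(ω_p−ω_c)  ⇒  ω_p−ω_c = −(27/26)·(-79/106) = 2133/2756
ω_p = 79/106 + 2133/2756 = 79/52

79/52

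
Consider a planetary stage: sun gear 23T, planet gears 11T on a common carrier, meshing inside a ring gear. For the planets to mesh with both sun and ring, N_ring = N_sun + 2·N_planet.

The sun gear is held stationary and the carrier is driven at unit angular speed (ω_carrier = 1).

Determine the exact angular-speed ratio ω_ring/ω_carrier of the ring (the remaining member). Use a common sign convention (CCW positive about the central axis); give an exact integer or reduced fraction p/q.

N_ring = 23 + 2·11 = 45
23(ω_s−ω_c) = −45(ω_r−ω_c),  ω_s=0, ω_c=1
ω_r = 1 − (23/45)(0−1) = 68/45
ω_r/ω_c = 68/45

68/45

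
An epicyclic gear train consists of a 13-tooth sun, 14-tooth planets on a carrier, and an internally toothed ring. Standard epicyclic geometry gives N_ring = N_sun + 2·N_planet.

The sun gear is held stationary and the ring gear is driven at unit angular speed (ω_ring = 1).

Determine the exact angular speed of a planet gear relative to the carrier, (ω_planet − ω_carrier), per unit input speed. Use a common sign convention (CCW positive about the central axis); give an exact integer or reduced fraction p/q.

N_ring = 13 + 2·14 = 41
13(ω_s−ω_c) = −41(ω_r−ω_c),  ω_s=0, ω_r=1
13(0−ω_c) = −41(1−ω_c)  ⇒  54ω_c = 41  ⇒  ω_c = 41/54
sun–planet: 13·(0−41/54) = −14·(ω_p−ω_c)  ⇒  ω_p−ω_c = −(13/14)·(-41/54) = 533/756

533/756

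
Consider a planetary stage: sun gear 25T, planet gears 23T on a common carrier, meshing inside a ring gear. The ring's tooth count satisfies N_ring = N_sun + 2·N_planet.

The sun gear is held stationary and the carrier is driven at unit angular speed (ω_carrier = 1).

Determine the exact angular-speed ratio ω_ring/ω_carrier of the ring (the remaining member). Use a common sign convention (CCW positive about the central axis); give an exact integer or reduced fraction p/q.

96/71

N_ring = 25 + 2·23 = 71
25(ω_s−ω_c) = −71(ω_r−ω_c),  ω_s=0, ω_c=1
ω_r = 1 − (25/71)(0−1) = 96/71
ω_r/ω_c = 96/71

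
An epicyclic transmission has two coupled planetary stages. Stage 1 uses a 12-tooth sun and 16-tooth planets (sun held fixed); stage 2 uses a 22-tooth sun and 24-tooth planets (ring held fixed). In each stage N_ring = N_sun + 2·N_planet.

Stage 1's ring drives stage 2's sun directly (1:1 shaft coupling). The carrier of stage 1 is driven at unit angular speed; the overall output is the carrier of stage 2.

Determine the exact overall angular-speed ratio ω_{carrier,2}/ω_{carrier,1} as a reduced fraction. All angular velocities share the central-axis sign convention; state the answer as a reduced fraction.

Stage 1: N_ring = 12 + 2·16 = 44
Stage 1: 12(ω_s−ω_c) = −44(ω_r−ω_c),  ω_s=0, ω_c=1
Stage 1: ω_r = 1 − (12/44)(0−1) = 14/11
  ⇒ ω_r¹/ω_c¹ = 14/11
Stage 2: N_ring = 22 + 2·24 = 70
Stage 2: 22(ω_s−ω_c) = −70(ω_r−ω_c),  ω_r=0, ω_s=1
Stage 2: 22(1−ω_c) = −70(0−ω_c)  ⇒  92ω_c = 22  ⇒  ω_c = 11/46
  ⇒ ω_c²/ω_s² = 11/46
Coupling ω_s² = ω_r¹ ⇒ overall = 14/11 × 11/46 = 7/23

7/23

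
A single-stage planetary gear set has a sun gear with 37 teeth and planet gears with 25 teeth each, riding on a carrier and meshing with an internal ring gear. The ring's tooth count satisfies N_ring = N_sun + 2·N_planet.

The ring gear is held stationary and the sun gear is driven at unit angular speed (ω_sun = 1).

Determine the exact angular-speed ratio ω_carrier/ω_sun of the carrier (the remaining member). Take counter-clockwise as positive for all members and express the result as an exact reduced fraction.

N_ring = 37 + 2·25 = 87
37(ω_s−ω_c) = −87(ω_r−ω_c),  ω_r=0, ω_s=1
37(1−ω_c) = −87(0−ω_c)  ⇒  124ω_c = 37  ⇒  ω_c = 37/124
ω_c/ω_s = 37/124

37/124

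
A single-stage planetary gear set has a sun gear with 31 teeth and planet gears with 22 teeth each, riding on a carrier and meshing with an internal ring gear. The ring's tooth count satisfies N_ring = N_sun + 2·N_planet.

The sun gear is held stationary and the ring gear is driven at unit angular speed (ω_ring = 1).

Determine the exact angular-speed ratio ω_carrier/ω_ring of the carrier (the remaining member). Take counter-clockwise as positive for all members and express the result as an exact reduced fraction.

75/106

N_ring = 31 + 2·22 = 75
31(ω_s−ω_c) = −75(ω_r−ω_c),  ω_s=0, ω_r=1
31(0−ω_c) = −75(1−ω_c)  ⇒  106ω_c = 75  ⇒  ω_c = 75/106
ω_c/ω_r = 75/106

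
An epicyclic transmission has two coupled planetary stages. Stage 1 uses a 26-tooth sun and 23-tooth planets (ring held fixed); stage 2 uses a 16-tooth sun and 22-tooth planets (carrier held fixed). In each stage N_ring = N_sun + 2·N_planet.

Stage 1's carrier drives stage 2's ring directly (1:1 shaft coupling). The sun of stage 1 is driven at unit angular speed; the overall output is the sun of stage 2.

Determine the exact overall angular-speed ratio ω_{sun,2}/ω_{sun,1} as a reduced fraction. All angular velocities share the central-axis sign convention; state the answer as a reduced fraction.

Stage 1: N_ring = 26 + 2·23 = 72
Stage 1: 26(ω_s−ω_c) = −72(ω_r−ω_c),  ω_r=0, ω_s=1
Stage 1: 26(1−ω_c) = −72(0−ω_c)  ⇒  98ω_c = 26  ⇒  ω_c = 13/49
  ⇒ ω_c¹/ω_s¹ = 13/49
Stage 2: N_ring = 16 + 2·22 = 60
Stage 2: 16(ω_s−ω_c) = −60(ω_r−ω_c),  ω_c=0, ω_r=1
Stage 2: ω_s = 0 − (60/16)(1−0) = -15/4
  ⇒ ω_s²/ω_r² = -15/4
Coupling ω_r² = ω_c¹ ⇒ overall = 13/49 × -15/4 = -195/196

-195/196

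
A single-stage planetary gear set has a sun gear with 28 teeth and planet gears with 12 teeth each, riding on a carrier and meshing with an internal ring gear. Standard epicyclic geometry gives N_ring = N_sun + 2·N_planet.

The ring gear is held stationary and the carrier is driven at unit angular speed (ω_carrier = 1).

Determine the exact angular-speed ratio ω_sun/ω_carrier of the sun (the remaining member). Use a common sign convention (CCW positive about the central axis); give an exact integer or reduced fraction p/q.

20/7

N_ring = 28 + 2·12 = 52
28(ω_s−ω_c) = −52(ω_r−ω_c),  ω_r=0, ω_c=1
ω_s = 1 − (52/28)(0−1) = 20/7
ω_s/ω_c = 20/7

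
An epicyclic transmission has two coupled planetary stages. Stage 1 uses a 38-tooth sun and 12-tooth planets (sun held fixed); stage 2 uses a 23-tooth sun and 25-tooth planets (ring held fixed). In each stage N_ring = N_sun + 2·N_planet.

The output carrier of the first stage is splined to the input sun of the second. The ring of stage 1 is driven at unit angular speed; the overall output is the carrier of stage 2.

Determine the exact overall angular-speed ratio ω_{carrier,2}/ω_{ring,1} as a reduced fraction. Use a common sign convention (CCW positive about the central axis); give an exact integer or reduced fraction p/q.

Stage 1: N_ring = 38 + 2·12 = 62
Stage 1: 38(ω_s−ω_c) = −62(ω_r−ω_c),  ω_s=0, ω_r=1
Stage 1: 38(0−ω_c) = −62(1−ω_c)  ⇒  100ω_c = 62  ⇒  ω_c = 31/50
  ⇒ ω_c¹/ω_r¹ = 31/50
Stage 2: N_ring = 23 + 2·25 = 73
Stage 2: 23(ω_s−ω_c) = −73(ω_r−ω_c),  ω_r=0, ω_s=1
Stage 2: 23(1−ω_c) = −73(0−ω_c)  ⇒  96ω_c = 23  ⇒  ω_c = 23/96
  ⇒ ω_c²/ω_s² = 23/96
Coupling ω_s² = ω_c¹ ⇒ overall = 31/50 × 23/96 = 713/4800

713/4800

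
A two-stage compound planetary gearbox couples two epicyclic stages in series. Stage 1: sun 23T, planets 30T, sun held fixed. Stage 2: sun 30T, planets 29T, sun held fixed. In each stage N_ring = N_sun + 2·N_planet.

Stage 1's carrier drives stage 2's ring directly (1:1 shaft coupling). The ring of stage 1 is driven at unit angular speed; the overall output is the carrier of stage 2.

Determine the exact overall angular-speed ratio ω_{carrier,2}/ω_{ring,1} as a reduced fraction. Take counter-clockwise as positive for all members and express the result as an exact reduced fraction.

Stage 1: N_ring = 23 + 2·30 = 83
Stage 1: 23(ω_s−ω_c) = −83(ω_r−ω_c),  ω_s=0, ω_r=1
Stage 1: 23(0−ω_c) = −83(1−ω_c)  ⇒  106ω_c = 83  ⇒  ω_c = 83/106
  ⇒ ω_c¹/ω_r¹ = 83/106
Stage 2: N_ring = 30 + 2·29 = 88
Stage 2: 30(ω_s−ω_c) = −88(ω_r−ω_c),  ω_s=0, ω_r=1
Stage 2: 30(0−ω_c) = −88(1−ω_c)  ⇒  118ω_c = 88  ⇒  ω_c = 44/59
  ⇒ ω_c²/ω_r² = 44/59
Coupling ω_r² = ω_c¹ ⇒ overall = 83/106 × 44/59 = 1826/3127

1826/3127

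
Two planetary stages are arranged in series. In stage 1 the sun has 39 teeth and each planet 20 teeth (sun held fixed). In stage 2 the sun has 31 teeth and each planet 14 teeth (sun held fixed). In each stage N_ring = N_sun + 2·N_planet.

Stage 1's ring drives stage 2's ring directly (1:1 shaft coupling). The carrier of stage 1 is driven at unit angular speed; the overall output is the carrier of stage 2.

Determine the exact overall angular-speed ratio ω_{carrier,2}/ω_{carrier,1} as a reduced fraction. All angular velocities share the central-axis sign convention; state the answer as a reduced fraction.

Stage 1: N_ring = 39 + 2·20 = 79
Stage 1: 39(ω_s−ω_c) = −79(ω_r−ω_c),  ω_s=0, ω_c=1
Stage 1: ω_r = 1 − (39/79)(0−1) = 118/79
  ⇒ ω_r¹/ω_c¹ = 118/79
Stage 2: N_ring = 31 + 2·14 = 59
Stage 2: 31(ω_s−ω_c) = −59(ω_r−ω_c),  ω_s=0, ω_r=1
Stage 2: 31(0−ω_c) = −59(1−ω_c)  ⇒  90ω_c = 59  ⇒  ω_c = 59/90
  ⇒ ω_c²/ω_r² = 59/90
Coupling ω_r² = ω_r¹ ⇒ overall = 118/79 × 59/90 = 3481/3555

3481/3555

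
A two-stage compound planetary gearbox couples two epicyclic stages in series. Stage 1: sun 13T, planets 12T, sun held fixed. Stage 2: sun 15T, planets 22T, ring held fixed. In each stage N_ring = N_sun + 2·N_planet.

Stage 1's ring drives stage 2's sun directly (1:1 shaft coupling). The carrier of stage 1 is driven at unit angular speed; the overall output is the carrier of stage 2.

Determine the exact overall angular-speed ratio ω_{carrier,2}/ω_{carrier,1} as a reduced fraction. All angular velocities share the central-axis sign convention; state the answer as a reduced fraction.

375/1369

Stage 1: N_ring = 13 + 2·12 = 37
Stage 1: 13(ω_s−ω_c) = −37(ω_r−ω_c),  ω_s=0, ω_c=1
Stage 1: ω_r = 1 − (13/37)(0−1) = 50/37
  ⇒ ω_r¹/ω_c¹ = 50/37
Stage 2: N_ring = 15 + 2·22 = 59
Stage 2: 15(ω_s−ω_c) = −59(ω_r−ω_c),  ω_r=0, ω_s=1
Stage 2: 15(1−ω_c) = −59(0−ω_c)  ⇒  74ω_c = 15  ⇒  ω_c = 15/74
  ⇒ ω_c²/ω_s² = 15/74
Coupling ω_s² = ω_r¹ ⇒ overall = 50/37 × 15/74 = 375/1369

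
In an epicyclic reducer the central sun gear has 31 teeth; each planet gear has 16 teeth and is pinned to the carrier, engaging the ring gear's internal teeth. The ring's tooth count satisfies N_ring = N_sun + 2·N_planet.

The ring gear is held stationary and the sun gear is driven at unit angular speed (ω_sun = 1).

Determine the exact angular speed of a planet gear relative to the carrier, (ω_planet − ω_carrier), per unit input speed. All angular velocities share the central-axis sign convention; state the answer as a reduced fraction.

-1953/1504

N_ring = 31 + 2·16 = 63
31(ω_s−ω_c) = −63(ω_r−ω_c),  ω_r=0, ω_s=1
31(1−ω_c) = −63(0−ω_c)  ⇒  94ω_c = 31  ⇒  ω_c = 31/94
sun–planet: 31·(1−31/94) = −16·(ω_p−ω_c)  ⇒  ω_p−ω_c = −(31/16)·(63/94) = -1953/1504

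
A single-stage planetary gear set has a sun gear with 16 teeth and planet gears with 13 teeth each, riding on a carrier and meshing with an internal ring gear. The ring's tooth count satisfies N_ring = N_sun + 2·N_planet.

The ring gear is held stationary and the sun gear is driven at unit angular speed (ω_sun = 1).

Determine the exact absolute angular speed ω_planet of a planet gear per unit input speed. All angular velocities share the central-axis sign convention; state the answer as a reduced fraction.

-8/13

N_ring = 16 + 2·13 = 42
16(ω_s−ω_c) = −42(ω_r−ω_c),  ω_r=0, ω_s=1
16(1−ω_c) = −42(0−ω_c)  ⇒  58ω_c = 16  ⇒  ω_c = 8/29
sun–planet: 16·(1−8/29) = −13·(ω_p−ω_c)  ⇒  ω_p−ω_c = −(16/13)·(21/29) = -336/377
ω_p = 8/29 − 336/377 = -8/13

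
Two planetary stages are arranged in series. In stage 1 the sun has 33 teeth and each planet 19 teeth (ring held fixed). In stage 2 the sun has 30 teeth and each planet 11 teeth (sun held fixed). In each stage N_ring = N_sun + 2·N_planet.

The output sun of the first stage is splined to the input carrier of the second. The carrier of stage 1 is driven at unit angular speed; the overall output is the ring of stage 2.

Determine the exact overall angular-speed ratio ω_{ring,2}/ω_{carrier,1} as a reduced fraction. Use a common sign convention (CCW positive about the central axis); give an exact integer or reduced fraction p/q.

Stage 1: N_ring = 33 + 2·19 = 71
Stage 1: 33(ω_s−ω_c) = −71(ω_r−ω_c),  ω_r=0, ω_c=1
Stage 1: ω_s = 1 − (71/33)(0−1) = 104/33
  ⇒ ω_s¹/ω_c¹ = 104/33
Stage 2: N_ring = 30 + 2·11 = 52
Stage 2: 30(ω_s−ω_c) = −52(ω_r−ω_c),  ω_s=0, ω_c=1
Stage 2: ω_r = 1 − (30/52)(0−1) = 41/26
  ⇒ ω_r²/ω_c² = 41/26
Coupling ω_c² = ω_s¹ ⇒ overall = 104/33 × 41/26 = 164/33

164/33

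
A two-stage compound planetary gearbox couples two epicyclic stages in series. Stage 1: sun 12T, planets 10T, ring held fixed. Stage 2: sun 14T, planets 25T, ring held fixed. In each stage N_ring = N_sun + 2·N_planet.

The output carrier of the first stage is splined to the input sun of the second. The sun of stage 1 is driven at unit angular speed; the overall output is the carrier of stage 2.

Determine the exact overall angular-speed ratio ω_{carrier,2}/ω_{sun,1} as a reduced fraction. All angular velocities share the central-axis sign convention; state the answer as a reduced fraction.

7/143

Stage 1: N_ring = 12 + 2·10 = 32
Stage 1: 12(ω_s−ω_c) = −32(ω_r−ω_c),  ω_r=0, ω_s=1
Stage 1: 12(1−ω_c) = −32(0−ω_c)  ⇒  44ω_c = 12  ⇒  ω_c = 3/11
  ⇒ ω_c¹/ω_s¹ = 3/11
Stage 2: N_ring = 14 + 2·25 = 64
Stage 2: 14(ω_s−ω_c) = −64(ω_r−ω_c),  ω_r=0, ω_s=1
Stage 2: 14(1−ω_c) = −64(0−ω_c)  ⇒  78ω_c = 14  ⇒  ω_c = 7/39
  ⇒ ω_c²/ω_s² = 7/39
Coupling ω_s² = ω_c¹ ⇒ overall = 3/11 × 7/39 = 7/143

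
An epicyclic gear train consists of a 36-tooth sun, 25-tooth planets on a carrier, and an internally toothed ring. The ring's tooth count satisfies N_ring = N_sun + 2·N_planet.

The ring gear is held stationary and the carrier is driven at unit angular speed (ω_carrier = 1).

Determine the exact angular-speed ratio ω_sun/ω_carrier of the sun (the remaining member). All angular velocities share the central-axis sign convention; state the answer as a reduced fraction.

61/18

N_ring = 36 + 2·25 = 86
36(ω_s−ω_c) = −86(ω_r−ω_c),  ω_r=0, ω_c=1
ω_s = 1 − (86/36)(0−1) = 61/18
ω_s/ω_c = 61/18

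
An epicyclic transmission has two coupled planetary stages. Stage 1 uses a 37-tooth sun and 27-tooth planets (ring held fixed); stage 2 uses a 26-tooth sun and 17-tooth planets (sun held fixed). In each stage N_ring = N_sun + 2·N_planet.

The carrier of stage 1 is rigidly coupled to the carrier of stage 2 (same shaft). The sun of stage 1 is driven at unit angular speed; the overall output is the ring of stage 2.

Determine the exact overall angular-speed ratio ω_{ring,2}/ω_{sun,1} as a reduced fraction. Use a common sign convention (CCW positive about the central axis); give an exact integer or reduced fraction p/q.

Stage 1: N_ring = 37 + 2·27 = 91
Stage 1: 37(ω_s−ω_c) = −91(ω_r−ω_c),  ω_r=0, ω_s=1
Stage 1: 37(1−ω_c) = −91(0−ω_c)  ⇒  128ω_c = 37  ⇒  ω_c = 37/128
  ⇒ ω_c¹/ω_s¹ = 37/128
Stage 2: N_ring = 26 + 2·17 = 60
Stage 2: 26(ω_s−ω_c) = −60(ω_r−ω_c),  ω_s=0, ω_c=1
Stage 2: ω_r = 1 − (26/60)(0−1) = 43/30
  ⇒ ω_r²/ω_c² = 43/30
Coupling ω_c² = ω_c¹ ⇒ overall = 37/128 × 43/30 = 1591/3840

1591/3840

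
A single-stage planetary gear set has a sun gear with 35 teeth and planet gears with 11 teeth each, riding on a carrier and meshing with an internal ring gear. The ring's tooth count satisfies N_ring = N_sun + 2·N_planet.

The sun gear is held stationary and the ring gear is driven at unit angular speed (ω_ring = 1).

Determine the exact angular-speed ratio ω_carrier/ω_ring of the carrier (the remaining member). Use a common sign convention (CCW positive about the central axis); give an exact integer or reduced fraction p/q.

57/92

N_ring = 35 + 2·11 = 57
35(ω_s−ω_c) = −57(ω_r−ω_c),  ω_s=0, ω_r=1
35(0−ω_c) = −57(1−ω_c)  ⇒  92ω_c = 57  ⇒  ω_c = 57/92
ω_c/ω_r = 57/92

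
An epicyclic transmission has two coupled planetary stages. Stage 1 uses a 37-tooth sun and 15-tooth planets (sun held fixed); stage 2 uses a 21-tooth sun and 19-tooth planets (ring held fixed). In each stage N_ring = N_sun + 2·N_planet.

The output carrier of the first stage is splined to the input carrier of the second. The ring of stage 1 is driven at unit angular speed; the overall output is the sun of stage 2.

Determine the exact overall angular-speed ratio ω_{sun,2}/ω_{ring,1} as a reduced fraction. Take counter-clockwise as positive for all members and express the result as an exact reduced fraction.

Stage 1: N_ring = 37 + 2·15 = 67
Stage 1: 37(ω_s−ω_c) = −67(ω_r−ω_c),  ω_s=0, ω_r=1
Stage 1: 37(0−ω_c) = −67(1−ω_c)  ⇒  104ω_c = 67  ⇒  ω_c = 67/104
  ⇒ ω_c¹/ω_r¹ = 67/104
Stage 2: N_ring = 21 + 2·19 = 59
Stage 2: 21(ω_s−ω_c) = −59(ω_r−ω_c),  ω_r=0, ω_c=1
Stage 2: ω_s = 1 − (59/21)(0−1) = 80/21
  ⇒ ω_s²/ω_c² = 80/21
Coupling ω_c² = ω_c¹ ⇒ overall = 67/104 × 80/21 = 670/273

670/273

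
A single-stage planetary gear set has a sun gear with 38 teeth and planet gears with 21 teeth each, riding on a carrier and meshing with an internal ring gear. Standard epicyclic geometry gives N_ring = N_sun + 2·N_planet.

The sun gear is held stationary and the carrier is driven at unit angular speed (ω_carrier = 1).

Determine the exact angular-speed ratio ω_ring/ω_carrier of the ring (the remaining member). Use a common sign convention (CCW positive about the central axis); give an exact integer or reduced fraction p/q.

59/40

N_ring = 38 + 2·21 = 80
38(ω_s−ω_c) = −80(ω_r−ω_c),  ω_s=0, ω_c=1
ω_r = 1 − (38/80)(0−1) = 59/40
ω_r/ω_c = 59/40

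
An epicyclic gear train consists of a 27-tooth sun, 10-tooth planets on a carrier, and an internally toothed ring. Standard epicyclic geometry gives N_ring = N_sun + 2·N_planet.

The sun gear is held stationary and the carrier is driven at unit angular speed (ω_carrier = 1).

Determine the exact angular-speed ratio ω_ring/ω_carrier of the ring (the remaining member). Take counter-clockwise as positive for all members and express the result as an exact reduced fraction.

N_ring = 27 + 2·10 = 47
27(ω_s−ω_c) = −47(ω_r−ω_c),  ω_s=0, ω_c=1
ω_r = 1 − (27/47)(0−1) = 74/47
ω_r/ω_c = 74/47

74/47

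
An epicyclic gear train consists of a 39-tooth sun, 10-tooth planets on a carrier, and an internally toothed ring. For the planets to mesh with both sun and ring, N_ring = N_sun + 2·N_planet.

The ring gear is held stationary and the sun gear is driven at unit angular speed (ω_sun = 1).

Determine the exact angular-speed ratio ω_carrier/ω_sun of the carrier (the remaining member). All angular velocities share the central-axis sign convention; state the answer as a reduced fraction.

39/98

N_ring = 39 + 2·10 = 59
39(ω_s−ω_c) = −59(ω_r−ω_c),  ω_r=0, ω_s=1
39(1−ω_c) = −59(0−ω_c)  ⇒  98ω_c = 39  ⇒  ω_c = 39/98
ω_c/ω_s = 39/98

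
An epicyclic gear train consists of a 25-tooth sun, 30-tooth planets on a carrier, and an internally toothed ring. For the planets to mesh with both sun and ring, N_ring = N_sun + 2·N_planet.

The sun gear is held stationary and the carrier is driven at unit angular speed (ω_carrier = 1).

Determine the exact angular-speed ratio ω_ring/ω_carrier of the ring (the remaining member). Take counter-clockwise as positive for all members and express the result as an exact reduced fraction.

N_ring = 25 + 2·30 = 85
25(ω_s−ω_c) = −85(ω_r−ω_c),  ω_s=0, ω_c=1
ω_r = 1 − (25/85)(0−1) = 22/17
ω_r/ω_c = 22/17

22/17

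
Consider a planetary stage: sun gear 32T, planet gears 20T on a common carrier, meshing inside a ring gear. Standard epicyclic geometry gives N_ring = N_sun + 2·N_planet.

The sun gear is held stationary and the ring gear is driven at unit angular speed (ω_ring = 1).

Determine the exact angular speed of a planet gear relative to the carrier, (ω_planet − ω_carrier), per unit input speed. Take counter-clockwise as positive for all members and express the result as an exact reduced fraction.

N_ring = 32 + 2·20 = 72
32(ω_s−ω_c) = −72(ω_r−ω_c),  ω_s=0, ω_r=1
32(0−ω_c) = −72(1−ω_c)  ⇒  104ω_c = 72  ⇒  ω_c = 9/13
sun–planet: 32·(0−9/13) = −20·(ω_p−ω_c)  ⇒  ω_p−ω_c = −(32/20)·(-9/13) = 72/65

72/65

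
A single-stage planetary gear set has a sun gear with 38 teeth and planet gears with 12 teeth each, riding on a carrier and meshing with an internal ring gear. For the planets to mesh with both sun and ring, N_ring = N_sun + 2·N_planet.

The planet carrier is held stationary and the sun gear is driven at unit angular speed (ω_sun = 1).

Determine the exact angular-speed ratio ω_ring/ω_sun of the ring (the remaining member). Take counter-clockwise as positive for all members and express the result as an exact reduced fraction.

N_ring = 38 + 2·12 = 62
38(ω_s−ω_c) = −62(ω_r−ω_c),  ω_c=0, ω_s=1
ω_r = 0 − (38/62)(1−0) = -19/31
ω_r/ω_s = -19/31

-19/31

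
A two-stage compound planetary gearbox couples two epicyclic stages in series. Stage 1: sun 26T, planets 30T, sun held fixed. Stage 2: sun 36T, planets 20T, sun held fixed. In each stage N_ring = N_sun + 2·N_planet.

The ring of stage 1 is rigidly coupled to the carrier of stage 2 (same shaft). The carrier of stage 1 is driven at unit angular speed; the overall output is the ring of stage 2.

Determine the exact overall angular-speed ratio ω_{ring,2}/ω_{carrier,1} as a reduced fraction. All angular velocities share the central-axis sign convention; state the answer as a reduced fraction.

1568/817

Stage 1: N_ring = 26 + 2·30 = 86
Stage 1: 26(ω_s−ω_c) = −86(ω_r−ω_c),  ω_s=0, ω_c=1
Stage 1: ω_r = 1 − (26/86)(0−1) = 56/43
  ⇒ ω_r¹/ω_c¹ = 56/43
Stage 2: N_ring = 36 + 2·20 = 76
Stage 2: 36(ω_s−ω_c) = −76(ω_r−ω_c),  ω_s=0, ω_c=1
Stage 2: ω_r = 1 − (36/76)(0−1) = 28/19
  ⇒ ω_r²/ω_c² = 28/19
Coupling ω_c² = ω_r¹ ⇒ overall = 56/43 × 28/19 = 1568/817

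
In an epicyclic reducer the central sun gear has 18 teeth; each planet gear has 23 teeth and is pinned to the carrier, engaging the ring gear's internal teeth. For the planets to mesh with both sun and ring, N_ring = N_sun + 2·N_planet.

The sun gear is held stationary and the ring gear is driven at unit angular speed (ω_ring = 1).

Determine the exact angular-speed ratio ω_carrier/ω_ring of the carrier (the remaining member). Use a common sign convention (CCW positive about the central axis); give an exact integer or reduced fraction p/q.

32/41

N_ring = 18 + 2·23 = 64
18(ω_s−ω_c) = −64(ω_r−ω_c),  ω_s=0, ω_r=1
18(0−ω_c) = −64(1−ω_c)  ⇒  82ω_c = 64  ⇒  ω_c = 32/41
ω_c/ω_r = 32/41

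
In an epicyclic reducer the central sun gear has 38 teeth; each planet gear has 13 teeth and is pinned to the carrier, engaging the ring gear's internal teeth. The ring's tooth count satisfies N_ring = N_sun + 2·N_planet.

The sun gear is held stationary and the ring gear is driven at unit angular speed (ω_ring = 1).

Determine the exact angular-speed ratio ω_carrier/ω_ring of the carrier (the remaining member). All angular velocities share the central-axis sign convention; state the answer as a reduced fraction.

N_ring = 38 + 2·13 = 64
38(ω_s−ω_c) = −64(ω_r−ω_c),  ω_s=0, ω_r=1
38(0−ω_c) = −64(1−ω_c)  ⇒  102ω_c = 64  ⇒  ω_c = 32/51
ω_c/ω_r = 32/51

32/51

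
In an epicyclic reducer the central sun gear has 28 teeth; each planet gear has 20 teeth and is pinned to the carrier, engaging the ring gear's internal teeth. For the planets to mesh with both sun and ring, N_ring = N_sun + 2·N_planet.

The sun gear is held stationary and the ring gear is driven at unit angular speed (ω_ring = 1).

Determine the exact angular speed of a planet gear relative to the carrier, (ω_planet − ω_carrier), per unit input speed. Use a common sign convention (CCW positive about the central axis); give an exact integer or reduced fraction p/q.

N_ring = 28 + 2·20 = 68
28(ω_s−ω_c) = −68(ω_r−ω_c),  ω_s=0, ω_r=1
28(0−ω_c) = −68(1−ω_c)  ⇒  96ω_c = 68  ⇒  ω_c = 17/24
sun–planet: 28·(0−17/24) = −20·(ω_p−ω_c)  ⇒  ω_p−ω_c = −(28/20)·(-17/24) = 119/120

119/120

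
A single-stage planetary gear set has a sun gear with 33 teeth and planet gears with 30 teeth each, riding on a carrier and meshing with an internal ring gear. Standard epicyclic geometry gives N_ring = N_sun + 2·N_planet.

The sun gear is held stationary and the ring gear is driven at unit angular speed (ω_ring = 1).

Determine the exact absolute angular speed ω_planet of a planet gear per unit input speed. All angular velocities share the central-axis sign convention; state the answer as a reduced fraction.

31/20

N_ring = 33 + 2·30 = 93
33(ω_s−ω_c) = −93(ω_r−ω_c),  ω_s=0, ω_r=1
33(0−ω_c) = −93(1−ω_c)  ⇒  126ω_c = 93  ⇒  ω_c = 31/42
sun–planet: 33·(0−31/42) = −30·(ω_p−ω_c)  ⇒  ω_p−ω_c = −(33/30)·(-31/42) = 341/420
ω_p = 31/42 + 341/420 = 31/20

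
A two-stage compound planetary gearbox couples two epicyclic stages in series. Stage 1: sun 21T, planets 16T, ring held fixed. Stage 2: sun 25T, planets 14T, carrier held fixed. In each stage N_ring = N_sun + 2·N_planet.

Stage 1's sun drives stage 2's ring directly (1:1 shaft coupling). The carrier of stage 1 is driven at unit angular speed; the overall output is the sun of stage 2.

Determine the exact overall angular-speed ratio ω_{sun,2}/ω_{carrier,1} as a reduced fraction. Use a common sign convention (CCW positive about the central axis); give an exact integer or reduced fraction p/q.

Stage 1: N_ring = 21 + 2·16 = 53
Stage 1: 21(ω_s−ω_c) = −53(ω_r−ω_c),  ω_r=0, ω_c=1
Stage 1: ω_s = 1 − (53/21)(0−1) = 74/21
  ⇒ ω_s¹/ω_c¹ = 74/21
Stage 2: N_ring = 25 + 2·14 = 53
Stage 2: 25(ω_s−ω_c) = −53(ω_r−ω_c),  ω_c=0, ω_r=1
Stage 2: ω_s = 0 − (53/25)(1−0) = -53/25
  ⇒ ω_s²/ω_r² = -53/25
Coupling ω_r² = ω_s¹ ⇒ overall = 74/21 × -53/25 = -3922/525

-3922/525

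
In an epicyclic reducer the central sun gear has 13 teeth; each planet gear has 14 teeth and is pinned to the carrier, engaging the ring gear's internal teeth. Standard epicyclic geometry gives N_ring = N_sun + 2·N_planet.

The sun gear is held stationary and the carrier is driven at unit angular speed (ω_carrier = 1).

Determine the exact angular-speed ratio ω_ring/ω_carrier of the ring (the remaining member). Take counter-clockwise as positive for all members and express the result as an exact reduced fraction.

54/41

N_ring = 13 + 2·14 = 41
13(ω_s−ω_c) = −41(ω_r−ω_c),  ω_s=0, ω_c=1
ω_r = 1 − (13/41)(0−1) = 54/41
ω_r/ω_c = 54/41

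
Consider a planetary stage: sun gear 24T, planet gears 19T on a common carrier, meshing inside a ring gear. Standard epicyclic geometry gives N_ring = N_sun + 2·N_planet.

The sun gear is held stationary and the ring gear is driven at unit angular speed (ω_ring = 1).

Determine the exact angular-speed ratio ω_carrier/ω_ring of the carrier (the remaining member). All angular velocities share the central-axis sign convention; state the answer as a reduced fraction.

31/43

N_ring = 24 + 2·19 = 62
24(ω_s−ω_c) = −62(ω_r−ω_c),  ω_s=0, ω_r=1
24(0−ω_c) = −62(1−ω_c)  ⇒  86ω_c = 62  ⇒  ω_c = 31/43
ω_c/ω_r = 31/43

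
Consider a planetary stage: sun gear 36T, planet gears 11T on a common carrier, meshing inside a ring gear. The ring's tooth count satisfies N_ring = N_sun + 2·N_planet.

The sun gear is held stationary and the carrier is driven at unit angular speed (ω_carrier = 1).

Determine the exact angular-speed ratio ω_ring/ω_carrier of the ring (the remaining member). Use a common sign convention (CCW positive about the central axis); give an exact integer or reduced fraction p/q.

47/29

N_ring = 36 + 2·11 = 58
36(ω_s−ω_c) = −58(ω_r−ω_c),  ω_s=0, ω_c=1
ω_r = 1 − (36/58)(0−1) = 47/29
ω_r/ω_c = 47/29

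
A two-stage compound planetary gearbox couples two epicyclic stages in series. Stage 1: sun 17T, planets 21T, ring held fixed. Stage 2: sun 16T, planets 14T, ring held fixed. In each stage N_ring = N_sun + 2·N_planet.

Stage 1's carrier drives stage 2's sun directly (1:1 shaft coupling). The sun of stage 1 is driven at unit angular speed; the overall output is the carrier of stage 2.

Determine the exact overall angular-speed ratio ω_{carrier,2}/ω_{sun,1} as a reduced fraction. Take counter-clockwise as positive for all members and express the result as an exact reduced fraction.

17/285

Stage 1: N_ring = 17 + 2·21 = 59
Stage 1: 17(ω_s−ω_c) = −59(ω_r−ω_c),  ω_r=0, ω_s=1
Stage 1: 17(1−ω_c) = −59(0−ω_c)  ⇒  76ω_c = 17  ⇒  ω_c = 17/76
  ⇒ ω_c¹/ω_s¹ = 17/76
Stage 2: N_ring = 16 + 2·14 = 44
Stage 2: 16(ω_s−ω_c) = −44(ω_r−ω_c),  ω_r=0, ω_s=1
Stage 2: 16(1−ω_c) = −44(0−ω_c)  ⇒  60ω_c = 16  ⇒  ω_c = 4/15
  ⇒ ω_c²/ω_s² = 4/15
Coupling ω_s² = ω_c¹ ⇒ overall = 17/76 × 4/15 = 17/285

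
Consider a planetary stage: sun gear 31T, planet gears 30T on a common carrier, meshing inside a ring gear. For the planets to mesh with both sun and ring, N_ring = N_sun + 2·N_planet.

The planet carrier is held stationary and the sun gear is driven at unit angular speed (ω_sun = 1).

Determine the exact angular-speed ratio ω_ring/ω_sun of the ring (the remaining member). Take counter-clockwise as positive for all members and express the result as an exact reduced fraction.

N_ring = 31 + 2·30 = 91
31(ω_s−ω_c) = −91(ω_r−ω_c),  ω_c=0, ω_s=1
ω_r = 0 − (31/91)(1−0) = -31/91
ω_r/ω_s = -31/91

-31/91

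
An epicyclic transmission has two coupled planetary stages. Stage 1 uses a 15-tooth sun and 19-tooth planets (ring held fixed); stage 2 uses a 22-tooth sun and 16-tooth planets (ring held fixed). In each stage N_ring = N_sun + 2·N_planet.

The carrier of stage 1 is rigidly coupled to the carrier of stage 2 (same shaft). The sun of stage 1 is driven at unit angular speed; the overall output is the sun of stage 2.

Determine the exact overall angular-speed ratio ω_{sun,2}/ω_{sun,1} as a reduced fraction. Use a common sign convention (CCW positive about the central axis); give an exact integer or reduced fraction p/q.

285/374

Stage 1: N_ring = 15 + 2·19 = 53
Stage 1: 15(ω_s−ω_c) = −53(ω_r−ω_c),  ω_r=0, ω_s=1
Stage 1: 15(1−ω_c) = −53(0−ω_c)  ⇒  68ω_c = 15  ⇒  ω_c = 15/68
  ⇒ ω_c¹/ω_s¹ = 15/68
Stage 2: N_ring = 22 + 2·16 = 54
Stage 2: 22(ω_s−ω_c) = −54(ω_r−ω_c),  ω_r=0, ω_c=1
Stage 2: ω_s = 1 − (54/22)(0−1) = 38/11
  ⇒ ω_s²/ω_c² = 38/11
Coupling ω_c² = ω_c¹ ⇒ overall = 15/68 × 38/11 = 285/374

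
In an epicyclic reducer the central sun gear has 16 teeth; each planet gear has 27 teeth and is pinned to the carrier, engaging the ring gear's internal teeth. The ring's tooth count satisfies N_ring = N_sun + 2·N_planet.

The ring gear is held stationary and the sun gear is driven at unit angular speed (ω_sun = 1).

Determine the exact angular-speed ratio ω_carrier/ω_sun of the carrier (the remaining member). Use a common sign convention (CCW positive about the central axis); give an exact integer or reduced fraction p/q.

8/43

N_ring = 16 + 2·27 = 70
16(ω_s−ω_c) = −70(ω_r−ω_c),  ω_r=0, ω_s=1
16(1−ω_c) = −70(0−ω_c)  ⇒  86ω_c = 16  ⇒  ω_c = 8/43
ω_c/ω_s = 8/43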